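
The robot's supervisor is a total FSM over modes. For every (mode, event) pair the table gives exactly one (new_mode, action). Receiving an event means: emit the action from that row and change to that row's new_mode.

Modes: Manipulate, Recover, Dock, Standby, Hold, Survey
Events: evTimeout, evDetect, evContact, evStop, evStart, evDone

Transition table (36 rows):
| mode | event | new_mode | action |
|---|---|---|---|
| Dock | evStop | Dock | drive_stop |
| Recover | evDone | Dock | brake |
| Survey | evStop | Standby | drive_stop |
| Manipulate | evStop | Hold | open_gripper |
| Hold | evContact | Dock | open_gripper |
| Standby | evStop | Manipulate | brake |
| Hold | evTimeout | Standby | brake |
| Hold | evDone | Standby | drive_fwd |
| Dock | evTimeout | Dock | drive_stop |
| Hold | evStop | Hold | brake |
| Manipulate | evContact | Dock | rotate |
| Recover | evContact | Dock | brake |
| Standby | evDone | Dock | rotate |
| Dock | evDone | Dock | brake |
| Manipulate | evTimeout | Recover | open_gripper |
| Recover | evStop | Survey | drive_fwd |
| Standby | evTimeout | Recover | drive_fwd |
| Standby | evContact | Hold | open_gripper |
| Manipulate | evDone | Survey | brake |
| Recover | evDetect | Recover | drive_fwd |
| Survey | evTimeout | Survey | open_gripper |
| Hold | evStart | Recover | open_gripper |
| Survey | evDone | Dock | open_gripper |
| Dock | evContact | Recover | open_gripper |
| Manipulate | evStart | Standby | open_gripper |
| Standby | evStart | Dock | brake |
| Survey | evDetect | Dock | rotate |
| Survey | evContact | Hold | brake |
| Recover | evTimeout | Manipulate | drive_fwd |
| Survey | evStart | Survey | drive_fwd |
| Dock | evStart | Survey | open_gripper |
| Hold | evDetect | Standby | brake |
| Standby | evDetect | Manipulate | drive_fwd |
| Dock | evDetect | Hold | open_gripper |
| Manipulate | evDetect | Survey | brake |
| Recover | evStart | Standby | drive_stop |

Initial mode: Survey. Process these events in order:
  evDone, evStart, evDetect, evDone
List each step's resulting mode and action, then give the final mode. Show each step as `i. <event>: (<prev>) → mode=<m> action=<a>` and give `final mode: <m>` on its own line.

1. evDone: (Survey) → mode=Dock action=open_gripper
2. evStart: (Dock) → mode=Survey action=open_gripper
3. evDetect: (Survey) → mode=Dock action=rotate
4. evDone: (Dock) → mode=Dock action=brake

final mode: Dock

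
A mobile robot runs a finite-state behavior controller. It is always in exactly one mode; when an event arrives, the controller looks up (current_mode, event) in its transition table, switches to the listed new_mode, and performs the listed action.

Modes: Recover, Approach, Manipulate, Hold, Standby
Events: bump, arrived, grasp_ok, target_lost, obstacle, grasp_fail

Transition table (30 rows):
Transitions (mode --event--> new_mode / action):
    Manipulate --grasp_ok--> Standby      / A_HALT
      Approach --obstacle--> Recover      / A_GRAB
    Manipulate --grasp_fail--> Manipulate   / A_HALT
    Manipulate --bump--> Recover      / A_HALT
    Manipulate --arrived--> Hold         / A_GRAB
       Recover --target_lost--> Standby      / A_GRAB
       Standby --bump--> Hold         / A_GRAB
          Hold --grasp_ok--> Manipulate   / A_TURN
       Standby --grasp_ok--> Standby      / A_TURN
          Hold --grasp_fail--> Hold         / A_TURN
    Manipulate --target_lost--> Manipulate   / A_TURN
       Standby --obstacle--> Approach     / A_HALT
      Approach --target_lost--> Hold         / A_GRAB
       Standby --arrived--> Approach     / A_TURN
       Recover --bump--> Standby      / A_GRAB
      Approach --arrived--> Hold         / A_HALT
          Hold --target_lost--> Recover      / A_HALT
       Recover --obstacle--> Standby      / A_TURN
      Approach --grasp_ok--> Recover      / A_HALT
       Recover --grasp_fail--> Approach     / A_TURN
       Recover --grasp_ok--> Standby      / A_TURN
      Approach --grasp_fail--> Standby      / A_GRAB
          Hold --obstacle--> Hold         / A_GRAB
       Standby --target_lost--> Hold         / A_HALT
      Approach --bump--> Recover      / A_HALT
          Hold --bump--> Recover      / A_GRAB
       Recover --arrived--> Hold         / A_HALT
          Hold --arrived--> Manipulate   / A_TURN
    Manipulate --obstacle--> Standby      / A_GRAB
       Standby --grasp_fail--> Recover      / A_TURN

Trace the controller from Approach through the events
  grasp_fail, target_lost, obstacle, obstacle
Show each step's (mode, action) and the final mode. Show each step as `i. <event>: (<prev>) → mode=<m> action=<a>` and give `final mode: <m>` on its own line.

final mode: Hold

1. grasp_fail: (Approach) → mode=Standby action=A_GRAB
2. target_lost: (Standby) → mode=Hold action=A_HALT
3. obstacle: (Hold) → mode=Hold action=A_GRAB
4. obstacle: (Hold) → mode=Hold action=A_GRAB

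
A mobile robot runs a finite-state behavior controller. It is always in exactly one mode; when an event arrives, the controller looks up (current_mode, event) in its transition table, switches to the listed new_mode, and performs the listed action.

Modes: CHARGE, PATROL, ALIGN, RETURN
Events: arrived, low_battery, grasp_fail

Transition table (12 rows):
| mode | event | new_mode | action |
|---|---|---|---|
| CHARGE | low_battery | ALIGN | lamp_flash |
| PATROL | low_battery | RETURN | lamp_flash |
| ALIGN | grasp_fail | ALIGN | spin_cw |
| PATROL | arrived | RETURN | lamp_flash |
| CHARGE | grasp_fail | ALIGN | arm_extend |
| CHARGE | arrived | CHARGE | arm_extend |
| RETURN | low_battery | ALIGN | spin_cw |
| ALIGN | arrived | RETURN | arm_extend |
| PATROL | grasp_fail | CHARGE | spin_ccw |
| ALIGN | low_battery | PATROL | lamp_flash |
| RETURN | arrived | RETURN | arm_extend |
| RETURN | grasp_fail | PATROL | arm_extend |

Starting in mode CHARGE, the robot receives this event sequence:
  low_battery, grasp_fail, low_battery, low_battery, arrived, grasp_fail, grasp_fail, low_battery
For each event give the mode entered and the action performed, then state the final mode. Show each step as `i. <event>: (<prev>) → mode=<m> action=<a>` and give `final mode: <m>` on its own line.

final mode: ALIGN

1. low_battery: (CHARGE) → mode=ALIGN action=lamp_flash
2. grasp_fail: (ALIGN) → mode=ALIGN action=spin_cw
3. low_battery: (ALIGN) → mode=PATROL action=lamp_flash
4. low_battery: (PATROL) → mode=RETURN action=lamp_flash
5. arrived: (RETURN) → mode=RETURN action=arm_extend
6. grasp_fail: (RETURN) → mode=PATROL action=arm_extend
7. grasp_fail: (PATROL) → mode=CHARGE action=spin_ccw
8. low_battery: (CHARGE) → mode=ALIGN action=lamp_flash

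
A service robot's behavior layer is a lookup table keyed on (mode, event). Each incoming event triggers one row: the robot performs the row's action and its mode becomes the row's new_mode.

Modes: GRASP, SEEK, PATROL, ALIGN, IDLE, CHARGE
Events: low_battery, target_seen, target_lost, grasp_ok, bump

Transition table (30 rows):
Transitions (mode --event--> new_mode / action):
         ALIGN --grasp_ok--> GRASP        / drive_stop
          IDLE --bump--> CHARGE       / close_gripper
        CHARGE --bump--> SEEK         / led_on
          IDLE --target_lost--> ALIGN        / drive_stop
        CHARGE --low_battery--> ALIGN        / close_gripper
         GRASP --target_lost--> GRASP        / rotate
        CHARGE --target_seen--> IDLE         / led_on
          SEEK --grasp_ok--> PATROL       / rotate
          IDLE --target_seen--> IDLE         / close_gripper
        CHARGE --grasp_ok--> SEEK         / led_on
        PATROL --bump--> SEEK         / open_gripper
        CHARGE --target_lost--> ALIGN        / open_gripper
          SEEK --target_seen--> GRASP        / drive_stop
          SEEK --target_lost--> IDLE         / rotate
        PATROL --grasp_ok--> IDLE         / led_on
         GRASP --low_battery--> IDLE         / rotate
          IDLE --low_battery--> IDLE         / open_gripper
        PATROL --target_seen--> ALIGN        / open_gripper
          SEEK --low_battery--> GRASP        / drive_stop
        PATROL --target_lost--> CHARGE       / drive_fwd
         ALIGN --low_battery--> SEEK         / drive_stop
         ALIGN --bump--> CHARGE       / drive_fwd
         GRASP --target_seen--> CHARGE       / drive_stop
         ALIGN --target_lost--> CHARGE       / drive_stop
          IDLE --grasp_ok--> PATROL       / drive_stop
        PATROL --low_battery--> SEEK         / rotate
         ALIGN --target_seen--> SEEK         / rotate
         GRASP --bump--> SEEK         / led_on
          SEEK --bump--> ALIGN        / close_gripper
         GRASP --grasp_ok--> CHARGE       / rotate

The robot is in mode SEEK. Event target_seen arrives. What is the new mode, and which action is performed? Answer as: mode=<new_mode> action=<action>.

mode=GRASP action=drive_stop

current mode = SEEK; filter table to that mode:
  (SEEK, grasp_ok) → (PATROL, rotate)
  (SEEK, target_seen) → (GRASP, drive_stop)  ← event matches
  (SEEK, target_lost) → (IDLE, rotate)
  (SEEK, low_battery) → (GRASP, drive_stop)
  (SEEK, bump) → (ALIGN, close_gripper)
event = target_seen selects (GRASP, drive_stop)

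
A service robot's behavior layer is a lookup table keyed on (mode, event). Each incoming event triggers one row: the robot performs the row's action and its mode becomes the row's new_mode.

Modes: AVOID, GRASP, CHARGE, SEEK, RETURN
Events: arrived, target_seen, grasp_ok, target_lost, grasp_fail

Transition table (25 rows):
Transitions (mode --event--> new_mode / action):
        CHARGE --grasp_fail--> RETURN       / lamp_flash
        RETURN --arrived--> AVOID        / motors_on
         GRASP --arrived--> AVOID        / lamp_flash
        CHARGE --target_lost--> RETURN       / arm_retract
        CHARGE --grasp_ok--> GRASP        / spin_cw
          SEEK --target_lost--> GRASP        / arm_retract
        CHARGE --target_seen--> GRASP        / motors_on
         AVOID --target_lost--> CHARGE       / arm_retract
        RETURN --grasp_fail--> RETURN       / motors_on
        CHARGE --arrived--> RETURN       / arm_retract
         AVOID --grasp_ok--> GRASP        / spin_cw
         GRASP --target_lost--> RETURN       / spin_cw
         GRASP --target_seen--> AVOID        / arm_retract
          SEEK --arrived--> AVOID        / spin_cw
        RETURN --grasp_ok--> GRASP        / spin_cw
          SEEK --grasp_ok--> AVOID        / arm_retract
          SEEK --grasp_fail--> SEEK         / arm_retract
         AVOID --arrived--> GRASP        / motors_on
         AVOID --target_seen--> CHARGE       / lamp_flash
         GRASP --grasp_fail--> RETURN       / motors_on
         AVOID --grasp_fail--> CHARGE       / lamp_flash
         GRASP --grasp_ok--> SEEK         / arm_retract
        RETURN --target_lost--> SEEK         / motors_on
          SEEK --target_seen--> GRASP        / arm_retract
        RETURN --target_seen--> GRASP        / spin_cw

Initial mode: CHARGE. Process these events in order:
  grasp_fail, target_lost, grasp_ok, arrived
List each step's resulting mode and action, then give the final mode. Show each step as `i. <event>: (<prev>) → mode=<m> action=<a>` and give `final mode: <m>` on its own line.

final mode: GRASP

1. grasp_fail: (CHARGE) → mode=RETURN action=lamp_flash
2. target_lost: (RETURN) → mode=SEEK action=motors_on
3. grasp_ok: (SEEK) → mode=AVOID action=arm_retract
4. arrived: (AVOID) → mode=GRASP action=motors_on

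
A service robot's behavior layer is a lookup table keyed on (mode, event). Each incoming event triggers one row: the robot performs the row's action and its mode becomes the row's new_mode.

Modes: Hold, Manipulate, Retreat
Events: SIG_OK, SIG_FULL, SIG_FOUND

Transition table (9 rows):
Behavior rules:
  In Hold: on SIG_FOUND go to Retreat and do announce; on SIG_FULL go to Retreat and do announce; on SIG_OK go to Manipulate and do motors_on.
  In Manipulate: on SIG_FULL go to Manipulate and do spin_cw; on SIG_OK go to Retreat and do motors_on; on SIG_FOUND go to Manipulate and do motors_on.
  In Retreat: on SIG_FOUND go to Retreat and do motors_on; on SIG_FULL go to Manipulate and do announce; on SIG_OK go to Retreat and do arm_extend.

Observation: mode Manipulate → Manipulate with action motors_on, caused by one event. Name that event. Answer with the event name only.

SIG_FOUND

try SIG_OK: (Manipulate, SIG_OK) → (Retreat, motors_on)
try SIG_FULL: (Manipulate, SIG_FULL) → (Manipulate, spin_cw)
try SIG_FOUND: (Manipulate, SIG_FOUND) → (Manipulate, motors_on)  ← matches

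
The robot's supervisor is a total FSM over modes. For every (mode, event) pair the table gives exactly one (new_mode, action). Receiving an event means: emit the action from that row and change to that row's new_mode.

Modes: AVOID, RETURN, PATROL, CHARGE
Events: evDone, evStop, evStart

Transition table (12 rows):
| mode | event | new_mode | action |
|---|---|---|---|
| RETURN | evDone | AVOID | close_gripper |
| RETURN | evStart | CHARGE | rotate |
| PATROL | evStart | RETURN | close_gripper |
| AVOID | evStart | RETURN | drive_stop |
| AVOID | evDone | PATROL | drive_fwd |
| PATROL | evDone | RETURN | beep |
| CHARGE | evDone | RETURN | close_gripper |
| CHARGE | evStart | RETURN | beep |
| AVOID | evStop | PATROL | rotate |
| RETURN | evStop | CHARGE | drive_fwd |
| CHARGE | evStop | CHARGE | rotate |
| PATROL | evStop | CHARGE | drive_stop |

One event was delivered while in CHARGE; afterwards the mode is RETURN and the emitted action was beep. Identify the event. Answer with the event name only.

evStart

try evDone: (CHARGE, evDone) → (RETURN, close_gripper)
try evStop: (CHARGE, evStop) → (CHARGE, rotate)
try evStart: (CHARGE, evStart) → (RETURN, beep)  ← matches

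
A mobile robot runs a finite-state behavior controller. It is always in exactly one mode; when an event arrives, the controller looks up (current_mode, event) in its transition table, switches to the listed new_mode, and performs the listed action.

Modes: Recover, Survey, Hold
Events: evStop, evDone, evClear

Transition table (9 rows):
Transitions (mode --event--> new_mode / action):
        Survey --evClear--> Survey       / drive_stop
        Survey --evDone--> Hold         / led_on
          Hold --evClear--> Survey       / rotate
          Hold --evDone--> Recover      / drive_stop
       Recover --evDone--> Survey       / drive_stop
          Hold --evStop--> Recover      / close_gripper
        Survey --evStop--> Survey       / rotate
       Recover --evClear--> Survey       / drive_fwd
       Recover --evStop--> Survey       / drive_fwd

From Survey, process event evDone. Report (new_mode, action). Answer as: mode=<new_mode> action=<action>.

current mode = Survey; filter table to that mode:
  (Survey, evClear) → (Survey, drive_stop)
  (Survey, evDone) → (Hold, led_on)  ← event matches
  (Survey, evStop) → (Survey, rotate)
event = evDone selects (Hold, led_on)

mode=Hold action=led_on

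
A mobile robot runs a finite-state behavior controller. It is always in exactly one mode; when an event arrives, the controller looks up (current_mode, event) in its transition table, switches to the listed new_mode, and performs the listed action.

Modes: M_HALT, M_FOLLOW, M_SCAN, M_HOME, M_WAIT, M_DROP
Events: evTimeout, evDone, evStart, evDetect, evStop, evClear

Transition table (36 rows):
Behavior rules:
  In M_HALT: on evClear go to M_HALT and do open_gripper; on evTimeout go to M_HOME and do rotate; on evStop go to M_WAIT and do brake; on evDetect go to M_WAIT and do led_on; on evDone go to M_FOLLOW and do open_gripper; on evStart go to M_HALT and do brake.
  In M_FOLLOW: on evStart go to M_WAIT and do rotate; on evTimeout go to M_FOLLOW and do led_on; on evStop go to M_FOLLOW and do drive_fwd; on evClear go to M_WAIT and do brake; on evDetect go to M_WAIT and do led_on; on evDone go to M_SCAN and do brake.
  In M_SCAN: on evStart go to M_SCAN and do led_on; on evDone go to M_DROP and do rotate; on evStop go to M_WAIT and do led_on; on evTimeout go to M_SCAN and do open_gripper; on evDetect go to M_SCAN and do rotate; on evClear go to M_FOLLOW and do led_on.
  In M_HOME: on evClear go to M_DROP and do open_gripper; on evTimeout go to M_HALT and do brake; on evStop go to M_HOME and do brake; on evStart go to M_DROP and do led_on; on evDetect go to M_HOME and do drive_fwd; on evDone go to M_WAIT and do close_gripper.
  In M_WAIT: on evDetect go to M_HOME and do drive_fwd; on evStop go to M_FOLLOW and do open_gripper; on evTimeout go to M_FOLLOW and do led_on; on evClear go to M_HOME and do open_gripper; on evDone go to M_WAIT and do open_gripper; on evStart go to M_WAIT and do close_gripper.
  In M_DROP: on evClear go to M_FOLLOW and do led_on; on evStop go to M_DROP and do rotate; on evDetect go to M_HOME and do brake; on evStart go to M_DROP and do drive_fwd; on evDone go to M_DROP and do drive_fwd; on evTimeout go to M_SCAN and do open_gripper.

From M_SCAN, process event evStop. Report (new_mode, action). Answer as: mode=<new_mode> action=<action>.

current mode = M_SCAN; filter table to that mode:
  (M_SCAN, evStart) → (M_SCAN, led_on)
  (M_SCAN, evDone) → (M_DROP, rotate)
  (M_SCAN, evStop) → (M_WAIT, led_on)  ← event matches
  (M_SCAN, evTimeout) → (M_SCAN, open_gripper)
  (M_SCAN, evDetect) → (M_SCAN, rotate)
  (M_SCAN, evClear) → (M_FOLLOW, led_on)
event = evStop selects (M_WAIT, led_on)

mode=M_WAIT action=led_on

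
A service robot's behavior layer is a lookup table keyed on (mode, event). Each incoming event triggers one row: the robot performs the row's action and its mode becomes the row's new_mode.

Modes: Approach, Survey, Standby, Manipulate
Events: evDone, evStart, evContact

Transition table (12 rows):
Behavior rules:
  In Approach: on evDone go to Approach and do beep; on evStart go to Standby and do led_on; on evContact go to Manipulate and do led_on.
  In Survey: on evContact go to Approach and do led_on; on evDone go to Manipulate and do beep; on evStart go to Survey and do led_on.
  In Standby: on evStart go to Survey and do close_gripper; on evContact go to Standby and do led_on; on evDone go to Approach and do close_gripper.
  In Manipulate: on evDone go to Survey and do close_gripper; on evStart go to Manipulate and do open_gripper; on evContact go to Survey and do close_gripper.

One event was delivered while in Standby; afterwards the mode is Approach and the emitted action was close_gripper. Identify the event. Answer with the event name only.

evDone

try evDone: (Standby, evDone) → (Approach, close_gripper)  ← matches
try evStart: (Standby, evStart) → (Survey, close_gripper)
try evContact: (Standby, evContact) → (Standby, led_on)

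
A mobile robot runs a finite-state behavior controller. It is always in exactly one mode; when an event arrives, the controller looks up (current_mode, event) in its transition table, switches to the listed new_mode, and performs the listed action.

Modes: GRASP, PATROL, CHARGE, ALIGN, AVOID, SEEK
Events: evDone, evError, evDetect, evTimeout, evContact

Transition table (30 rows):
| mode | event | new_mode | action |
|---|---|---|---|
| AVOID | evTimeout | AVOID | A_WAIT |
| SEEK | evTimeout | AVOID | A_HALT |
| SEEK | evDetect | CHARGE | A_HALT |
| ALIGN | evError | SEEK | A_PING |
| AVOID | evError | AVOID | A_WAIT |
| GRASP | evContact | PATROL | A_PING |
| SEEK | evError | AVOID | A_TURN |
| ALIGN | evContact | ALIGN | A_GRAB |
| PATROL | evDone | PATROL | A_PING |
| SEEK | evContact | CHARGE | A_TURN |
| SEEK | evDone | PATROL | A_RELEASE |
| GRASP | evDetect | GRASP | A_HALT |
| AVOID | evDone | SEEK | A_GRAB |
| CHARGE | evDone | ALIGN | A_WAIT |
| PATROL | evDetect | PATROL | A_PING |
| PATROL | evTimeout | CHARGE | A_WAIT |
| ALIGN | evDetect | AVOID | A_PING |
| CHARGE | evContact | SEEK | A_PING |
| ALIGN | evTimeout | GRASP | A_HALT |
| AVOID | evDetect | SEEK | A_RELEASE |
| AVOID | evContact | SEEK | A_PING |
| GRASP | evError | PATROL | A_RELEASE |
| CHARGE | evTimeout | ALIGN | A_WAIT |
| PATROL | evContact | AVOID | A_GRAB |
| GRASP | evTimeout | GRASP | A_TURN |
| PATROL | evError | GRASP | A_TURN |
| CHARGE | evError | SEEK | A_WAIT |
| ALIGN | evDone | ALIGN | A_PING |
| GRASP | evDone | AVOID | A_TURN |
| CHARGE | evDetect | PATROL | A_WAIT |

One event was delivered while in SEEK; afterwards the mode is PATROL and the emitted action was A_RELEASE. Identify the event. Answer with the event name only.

evDone

try evDone: (SEEK, evDone) → (PATROL, A_RELEASE)  ← matches
try evError: (SEEK, evError) → (AVOID, A_TURN)
try evDetect: (SEEK, evDetect) → (CHARGE, A_HALT)
try evTimeout: (SEEK, evTimeout) → (AVOID, A_HALT)
try evContact: (SEEK, evContact) → (CHARGE, A_TURN)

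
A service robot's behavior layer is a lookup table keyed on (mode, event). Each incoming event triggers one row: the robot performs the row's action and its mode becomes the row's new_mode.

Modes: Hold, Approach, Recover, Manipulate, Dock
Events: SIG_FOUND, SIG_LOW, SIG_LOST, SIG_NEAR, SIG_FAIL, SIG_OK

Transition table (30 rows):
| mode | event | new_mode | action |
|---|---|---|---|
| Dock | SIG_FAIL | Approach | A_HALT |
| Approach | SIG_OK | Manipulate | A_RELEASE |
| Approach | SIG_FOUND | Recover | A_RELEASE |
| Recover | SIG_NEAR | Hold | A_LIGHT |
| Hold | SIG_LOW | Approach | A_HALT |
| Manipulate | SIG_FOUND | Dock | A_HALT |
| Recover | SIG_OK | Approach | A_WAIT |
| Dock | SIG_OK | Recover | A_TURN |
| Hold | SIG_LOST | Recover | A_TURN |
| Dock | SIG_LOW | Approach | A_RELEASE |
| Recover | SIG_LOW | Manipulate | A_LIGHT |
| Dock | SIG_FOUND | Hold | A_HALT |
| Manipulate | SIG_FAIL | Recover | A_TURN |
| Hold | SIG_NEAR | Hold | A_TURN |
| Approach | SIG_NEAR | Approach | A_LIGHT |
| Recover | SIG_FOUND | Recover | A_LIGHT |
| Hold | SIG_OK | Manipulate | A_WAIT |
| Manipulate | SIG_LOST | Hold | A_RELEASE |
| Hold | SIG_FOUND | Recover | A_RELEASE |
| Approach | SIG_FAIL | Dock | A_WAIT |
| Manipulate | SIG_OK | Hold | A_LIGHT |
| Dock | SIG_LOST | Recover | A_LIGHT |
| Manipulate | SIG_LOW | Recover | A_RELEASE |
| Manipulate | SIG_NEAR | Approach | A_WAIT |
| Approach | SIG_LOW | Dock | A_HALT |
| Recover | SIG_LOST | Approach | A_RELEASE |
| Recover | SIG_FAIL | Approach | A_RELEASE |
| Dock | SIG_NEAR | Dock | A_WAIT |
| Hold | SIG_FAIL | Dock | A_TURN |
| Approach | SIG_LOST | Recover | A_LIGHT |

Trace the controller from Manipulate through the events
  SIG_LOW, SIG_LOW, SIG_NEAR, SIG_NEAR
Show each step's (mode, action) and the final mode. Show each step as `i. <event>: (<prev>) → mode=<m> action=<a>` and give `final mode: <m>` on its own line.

1. SIG_LOW: (Manipulate) → mode=Recover action=A_RELEASE
2. SIG_LOW: (Recover) → mode=Manipulate action=A_LIGHT
3. SIG_NEAR: (Manipulate) → mode=Approach action=A_WAIT
4. SIG_NEAR: (Approach) → mode=Approach action=A_LIGHT

final mode: Approach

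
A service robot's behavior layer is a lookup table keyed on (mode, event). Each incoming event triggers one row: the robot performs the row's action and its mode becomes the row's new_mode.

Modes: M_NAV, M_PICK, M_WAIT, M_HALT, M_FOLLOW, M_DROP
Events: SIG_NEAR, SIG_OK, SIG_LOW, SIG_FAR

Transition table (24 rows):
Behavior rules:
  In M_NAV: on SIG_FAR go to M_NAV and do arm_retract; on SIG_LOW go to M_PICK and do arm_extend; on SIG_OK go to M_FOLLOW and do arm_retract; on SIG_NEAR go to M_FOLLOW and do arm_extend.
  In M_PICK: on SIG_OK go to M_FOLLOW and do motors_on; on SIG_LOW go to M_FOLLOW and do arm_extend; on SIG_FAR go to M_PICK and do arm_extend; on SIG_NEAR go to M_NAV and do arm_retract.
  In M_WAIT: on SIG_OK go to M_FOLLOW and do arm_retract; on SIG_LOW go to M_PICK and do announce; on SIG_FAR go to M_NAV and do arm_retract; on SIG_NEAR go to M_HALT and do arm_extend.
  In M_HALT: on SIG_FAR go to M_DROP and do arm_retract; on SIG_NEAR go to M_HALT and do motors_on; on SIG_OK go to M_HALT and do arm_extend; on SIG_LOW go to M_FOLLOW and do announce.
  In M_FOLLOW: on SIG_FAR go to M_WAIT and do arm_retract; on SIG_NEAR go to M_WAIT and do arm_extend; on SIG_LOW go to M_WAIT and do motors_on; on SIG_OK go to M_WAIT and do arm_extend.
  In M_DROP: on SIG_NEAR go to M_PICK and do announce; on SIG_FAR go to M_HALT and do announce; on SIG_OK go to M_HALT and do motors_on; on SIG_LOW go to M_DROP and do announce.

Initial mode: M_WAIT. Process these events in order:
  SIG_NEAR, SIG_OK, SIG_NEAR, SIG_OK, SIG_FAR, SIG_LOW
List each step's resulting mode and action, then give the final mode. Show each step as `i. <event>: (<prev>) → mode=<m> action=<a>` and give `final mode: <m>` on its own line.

final mode: M_DROP

1. SIG_NEAR: (M_WAIT) → mode=M_HALT action=arm_extend
2. SIG_OK: (M_HALT) → mode=M_HALT action=arm_extend
3. SIG_NEAR: (M_HALT) → mode=M_HALT action=motors_on
4. SIG_OK: (M_HALT) → mode=M_HALT action=arm_extend
5. SIG_FAR: (M_HALT) → mode=M_DROP action=arm_retract
6. SIG_LOW: (M_DROP) → mode=M_DROP action=announce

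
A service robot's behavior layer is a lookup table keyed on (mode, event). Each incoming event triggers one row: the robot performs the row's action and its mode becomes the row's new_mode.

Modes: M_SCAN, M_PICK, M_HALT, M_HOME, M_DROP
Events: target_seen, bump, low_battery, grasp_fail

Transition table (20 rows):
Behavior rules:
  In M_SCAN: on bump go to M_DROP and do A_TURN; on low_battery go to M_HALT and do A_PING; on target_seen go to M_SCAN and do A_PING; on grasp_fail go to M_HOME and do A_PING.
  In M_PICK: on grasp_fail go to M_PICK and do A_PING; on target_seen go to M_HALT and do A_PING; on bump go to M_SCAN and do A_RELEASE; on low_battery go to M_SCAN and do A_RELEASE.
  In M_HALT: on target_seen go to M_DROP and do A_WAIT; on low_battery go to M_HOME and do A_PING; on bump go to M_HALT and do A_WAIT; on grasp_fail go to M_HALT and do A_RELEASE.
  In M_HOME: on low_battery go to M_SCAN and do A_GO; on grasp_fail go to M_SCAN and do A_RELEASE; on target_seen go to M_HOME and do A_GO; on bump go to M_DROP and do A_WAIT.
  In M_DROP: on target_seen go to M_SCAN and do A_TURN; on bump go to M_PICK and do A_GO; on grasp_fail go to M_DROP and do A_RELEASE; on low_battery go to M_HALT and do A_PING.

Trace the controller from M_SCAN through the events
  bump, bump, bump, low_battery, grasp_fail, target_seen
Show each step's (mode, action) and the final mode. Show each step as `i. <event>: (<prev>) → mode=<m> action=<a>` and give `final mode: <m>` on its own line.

final mode: M_DROP

1. bump: (M_SCAN) → mode=M_DROP action=A_TURN
2. bump: (M_DROP) → mode=M_PICK action=A_GO
3. bump: (M_PICK) → mode=M_SCAN action=A_RELEASE
4. low_battery: (M_SCAN) → mode=M_HALT action=A_PING
5. grasp_fail: (M_HALT) → mode=M_HALT action=A_RELEASE
6. target_seen: (M_HALT) → mode=M_DROP action=A_WAIT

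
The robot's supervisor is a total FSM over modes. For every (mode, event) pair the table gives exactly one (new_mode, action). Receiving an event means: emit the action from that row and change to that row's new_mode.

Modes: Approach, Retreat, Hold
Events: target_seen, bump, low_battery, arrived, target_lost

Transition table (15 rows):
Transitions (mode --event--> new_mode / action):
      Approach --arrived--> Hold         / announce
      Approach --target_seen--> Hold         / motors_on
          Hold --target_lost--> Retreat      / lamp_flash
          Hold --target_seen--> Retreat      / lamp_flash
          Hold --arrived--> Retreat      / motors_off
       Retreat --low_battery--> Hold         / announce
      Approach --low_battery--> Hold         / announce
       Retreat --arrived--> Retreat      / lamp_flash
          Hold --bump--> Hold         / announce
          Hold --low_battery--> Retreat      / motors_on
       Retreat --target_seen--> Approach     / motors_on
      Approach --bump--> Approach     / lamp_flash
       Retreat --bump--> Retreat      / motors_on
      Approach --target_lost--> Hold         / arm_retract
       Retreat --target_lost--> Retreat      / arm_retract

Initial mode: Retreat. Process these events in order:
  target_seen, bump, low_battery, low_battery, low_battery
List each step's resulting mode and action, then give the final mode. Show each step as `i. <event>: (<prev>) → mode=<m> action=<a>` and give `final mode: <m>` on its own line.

final mode: Hold

1. target_seen: (Retreat) → mode=Approach action=motors_on
2. bump: (Approach) → mode=Approach action=lamp_flash
3. low_battery: (Approach) → mode=Hold action=announce
4. low_battery: (Hold) → mode=Retreat action=motors_on
5. low_battery: (Retreat) → mode=Hold action=announce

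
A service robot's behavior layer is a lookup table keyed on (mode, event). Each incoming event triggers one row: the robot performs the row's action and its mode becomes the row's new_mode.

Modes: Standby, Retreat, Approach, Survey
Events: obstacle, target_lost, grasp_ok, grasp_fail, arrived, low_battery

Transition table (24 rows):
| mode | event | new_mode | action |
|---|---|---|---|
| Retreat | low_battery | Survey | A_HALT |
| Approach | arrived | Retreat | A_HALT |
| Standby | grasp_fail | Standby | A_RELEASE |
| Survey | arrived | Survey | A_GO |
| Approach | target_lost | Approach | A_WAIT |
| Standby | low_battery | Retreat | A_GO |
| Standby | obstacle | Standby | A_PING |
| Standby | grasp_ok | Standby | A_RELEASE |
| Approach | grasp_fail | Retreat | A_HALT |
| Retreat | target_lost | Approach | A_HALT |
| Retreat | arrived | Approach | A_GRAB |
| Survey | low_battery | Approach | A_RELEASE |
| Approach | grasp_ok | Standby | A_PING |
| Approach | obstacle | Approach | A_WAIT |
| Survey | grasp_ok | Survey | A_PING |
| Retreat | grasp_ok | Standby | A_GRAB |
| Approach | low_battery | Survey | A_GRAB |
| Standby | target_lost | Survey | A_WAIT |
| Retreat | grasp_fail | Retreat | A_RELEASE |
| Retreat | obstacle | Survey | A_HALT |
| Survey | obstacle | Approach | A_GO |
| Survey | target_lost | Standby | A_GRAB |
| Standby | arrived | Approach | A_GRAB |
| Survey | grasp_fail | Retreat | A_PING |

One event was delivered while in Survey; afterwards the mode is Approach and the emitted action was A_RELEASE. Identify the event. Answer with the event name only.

low_battery

try obstacle: (Survey, obstacle) → (Approach, A_GO)
try target_lost: (Survey, target_lost) → (Standby, A_GRAB)
try grasp_ok: (Survey, grasp_ok) → (Survey, A_PING)
try grasp_fail: (Survey, grasp_fail) → (Retreat, A_PING)
try arrived: (Survey, arrived) → (Survey, A_GO)
try low_battery: (Survey, low_battery) → (Approach, A_RELEASE)  ← matches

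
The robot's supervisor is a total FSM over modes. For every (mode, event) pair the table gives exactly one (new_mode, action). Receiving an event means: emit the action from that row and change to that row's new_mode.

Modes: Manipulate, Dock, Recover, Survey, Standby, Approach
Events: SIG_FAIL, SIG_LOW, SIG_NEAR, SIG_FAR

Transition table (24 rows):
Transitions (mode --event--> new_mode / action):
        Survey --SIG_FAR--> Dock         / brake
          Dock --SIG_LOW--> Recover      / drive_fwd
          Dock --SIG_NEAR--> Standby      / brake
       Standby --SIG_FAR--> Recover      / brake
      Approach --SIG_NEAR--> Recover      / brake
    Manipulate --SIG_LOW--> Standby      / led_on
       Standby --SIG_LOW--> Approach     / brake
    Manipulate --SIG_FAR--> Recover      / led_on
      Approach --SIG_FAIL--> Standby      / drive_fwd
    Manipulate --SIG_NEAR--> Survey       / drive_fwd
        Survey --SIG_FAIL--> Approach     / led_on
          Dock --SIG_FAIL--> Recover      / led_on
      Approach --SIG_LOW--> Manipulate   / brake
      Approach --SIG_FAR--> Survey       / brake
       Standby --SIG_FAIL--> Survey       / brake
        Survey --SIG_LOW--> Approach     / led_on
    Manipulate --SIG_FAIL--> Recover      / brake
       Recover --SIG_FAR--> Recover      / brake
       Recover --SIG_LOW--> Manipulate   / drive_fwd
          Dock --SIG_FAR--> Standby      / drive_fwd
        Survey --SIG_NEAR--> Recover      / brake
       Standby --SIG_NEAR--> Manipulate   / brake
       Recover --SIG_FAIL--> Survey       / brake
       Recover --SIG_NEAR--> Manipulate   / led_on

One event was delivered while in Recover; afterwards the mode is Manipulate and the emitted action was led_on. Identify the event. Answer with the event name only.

SIG_NEAR

try SIG_FAIL: (Recover, SIG_FAIL) → (Survey, brake)
try SIG_LOW: (Recover, SIG_LOW) → (Manipulate, drive_fwd)
try SIG_NEAR: (Recover, SIG_NEAR) → (Manipulate, led_on)  ← matches
try SIG_FAR: (Recover, SIG_FAR) → (Recover, brake)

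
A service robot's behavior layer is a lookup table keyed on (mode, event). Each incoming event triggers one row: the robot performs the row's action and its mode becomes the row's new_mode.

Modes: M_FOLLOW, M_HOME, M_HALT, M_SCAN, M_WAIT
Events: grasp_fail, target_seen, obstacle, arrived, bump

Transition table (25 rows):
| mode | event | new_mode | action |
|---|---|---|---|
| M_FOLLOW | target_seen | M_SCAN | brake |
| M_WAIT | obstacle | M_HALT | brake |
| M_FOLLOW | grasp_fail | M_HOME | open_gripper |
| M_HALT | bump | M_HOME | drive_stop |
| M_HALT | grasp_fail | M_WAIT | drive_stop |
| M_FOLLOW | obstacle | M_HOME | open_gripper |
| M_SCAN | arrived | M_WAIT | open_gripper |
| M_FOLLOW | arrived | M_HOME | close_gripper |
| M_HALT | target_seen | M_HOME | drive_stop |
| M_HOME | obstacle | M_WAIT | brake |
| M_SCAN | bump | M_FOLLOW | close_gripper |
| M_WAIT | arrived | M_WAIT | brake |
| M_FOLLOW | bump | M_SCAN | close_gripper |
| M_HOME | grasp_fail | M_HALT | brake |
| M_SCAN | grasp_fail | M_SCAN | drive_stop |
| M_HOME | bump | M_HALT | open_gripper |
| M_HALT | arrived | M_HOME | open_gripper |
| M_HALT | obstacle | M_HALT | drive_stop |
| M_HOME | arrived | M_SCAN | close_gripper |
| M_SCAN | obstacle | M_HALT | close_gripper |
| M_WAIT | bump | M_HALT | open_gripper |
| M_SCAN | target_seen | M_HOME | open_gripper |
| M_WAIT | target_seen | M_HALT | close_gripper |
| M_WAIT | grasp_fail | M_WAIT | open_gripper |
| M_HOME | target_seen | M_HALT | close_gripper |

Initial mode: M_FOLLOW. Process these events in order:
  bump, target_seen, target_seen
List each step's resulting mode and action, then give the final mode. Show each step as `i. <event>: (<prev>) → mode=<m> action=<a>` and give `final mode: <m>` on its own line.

1. bump: (M_FOLLOW) → mode=M_SCAN action=close_gripper
2. target_seen: (M_SCAN) → mode=M_HOME action=open_gripper
3. target_seen: (M_HOME) → mode=M_HALT action=close_gripper

final mode: M_HALT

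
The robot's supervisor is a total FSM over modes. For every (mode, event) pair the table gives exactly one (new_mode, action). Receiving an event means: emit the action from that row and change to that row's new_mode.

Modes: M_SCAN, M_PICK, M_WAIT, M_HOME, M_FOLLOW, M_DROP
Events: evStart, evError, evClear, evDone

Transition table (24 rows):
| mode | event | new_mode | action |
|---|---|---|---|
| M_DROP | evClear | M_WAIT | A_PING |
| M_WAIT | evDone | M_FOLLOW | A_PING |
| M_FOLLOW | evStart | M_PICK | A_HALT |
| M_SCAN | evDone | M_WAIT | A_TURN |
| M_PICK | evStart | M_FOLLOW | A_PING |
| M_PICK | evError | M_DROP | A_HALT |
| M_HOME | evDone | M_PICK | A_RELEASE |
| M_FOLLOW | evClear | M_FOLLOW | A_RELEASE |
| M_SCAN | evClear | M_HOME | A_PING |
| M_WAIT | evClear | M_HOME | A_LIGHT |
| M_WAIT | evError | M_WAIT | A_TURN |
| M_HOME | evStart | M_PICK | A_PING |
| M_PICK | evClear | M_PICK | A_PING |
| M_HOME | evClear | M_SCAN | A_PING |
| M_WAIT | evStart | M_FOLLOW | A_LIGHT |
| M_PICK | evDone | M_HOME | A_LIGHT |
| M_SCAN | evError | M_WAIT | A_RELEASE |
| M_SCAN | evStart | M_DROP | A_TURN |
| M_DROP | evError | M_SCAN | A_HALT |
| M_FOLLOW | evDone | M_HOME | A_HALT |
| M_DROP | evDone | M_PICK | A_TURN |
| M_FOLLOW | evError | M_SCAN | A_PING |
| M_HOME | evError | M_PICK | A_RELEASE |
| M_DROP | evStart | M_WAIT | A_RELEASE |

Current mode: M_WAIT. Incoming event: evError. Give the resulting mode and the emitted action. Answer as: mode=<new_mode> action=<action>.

current mode = M_WAIT; filter table to that mode:
  (M_WAIT, evDone) → (M_FOLLOW, A_PING)
  (M_WAIT, evClear) → (M_HOME, A_LIGHT)
  (M_WAIT, evError) → (M_WAIT, A_TURN)  ← event matches
  (M_WAIT, evStart) → (M_FOLLOW, A_LIGHT)
event = evError selects (M_WAIT, A_TURN)

mode=M_WAIT action=A_TURN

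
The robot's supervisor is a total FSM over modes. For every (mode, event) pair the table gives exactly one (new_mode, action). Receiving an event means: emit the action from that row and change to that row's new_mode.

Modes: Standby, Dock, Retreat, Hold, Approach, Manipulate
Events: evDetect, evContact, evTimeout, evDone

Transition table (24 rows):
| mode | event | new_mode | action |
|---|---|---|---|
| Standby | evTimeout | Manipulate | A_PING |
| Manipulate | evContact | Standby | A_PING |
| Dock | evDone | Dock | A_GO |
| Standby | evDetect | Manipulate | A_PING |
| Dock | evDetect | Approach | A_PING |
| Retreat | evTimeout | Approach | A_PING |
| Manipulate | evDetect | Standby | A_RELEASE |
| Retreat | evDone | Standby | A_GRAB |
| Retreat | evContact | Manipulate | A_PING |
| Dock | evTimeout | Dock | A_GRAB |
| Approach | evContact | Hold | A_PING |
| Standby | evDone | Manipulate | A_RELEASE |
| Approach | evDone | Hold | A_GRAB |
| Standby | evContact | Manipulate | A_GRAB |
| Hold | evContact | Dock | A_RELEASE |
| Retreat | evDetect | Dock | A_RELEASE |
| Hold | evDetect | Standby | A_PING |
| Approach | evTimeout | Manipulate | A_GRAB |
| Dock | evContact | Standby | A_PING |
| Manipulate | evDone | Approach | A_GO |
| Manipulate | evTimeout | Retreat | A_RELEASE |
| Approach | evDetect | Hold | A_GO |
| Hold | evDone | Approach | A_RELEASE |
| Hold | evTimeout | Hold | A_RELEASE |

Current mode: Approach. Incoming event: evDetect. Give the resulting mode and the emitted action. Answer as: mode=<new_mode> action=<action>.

current mode = Approach; filter table to that mode:
  (Approach, evContact) → (Hold, A_PING)
  (Approach, evDone) → (Hold, A_GRAB)
  (Approach, evTimeout) → (Manipulate, A_GRAB)
  (Approach, evDetect) → (Hold, A_GO)  ← event matches
event = evDetect selects (Hold, A_GO)

mode=Hold action=A_GO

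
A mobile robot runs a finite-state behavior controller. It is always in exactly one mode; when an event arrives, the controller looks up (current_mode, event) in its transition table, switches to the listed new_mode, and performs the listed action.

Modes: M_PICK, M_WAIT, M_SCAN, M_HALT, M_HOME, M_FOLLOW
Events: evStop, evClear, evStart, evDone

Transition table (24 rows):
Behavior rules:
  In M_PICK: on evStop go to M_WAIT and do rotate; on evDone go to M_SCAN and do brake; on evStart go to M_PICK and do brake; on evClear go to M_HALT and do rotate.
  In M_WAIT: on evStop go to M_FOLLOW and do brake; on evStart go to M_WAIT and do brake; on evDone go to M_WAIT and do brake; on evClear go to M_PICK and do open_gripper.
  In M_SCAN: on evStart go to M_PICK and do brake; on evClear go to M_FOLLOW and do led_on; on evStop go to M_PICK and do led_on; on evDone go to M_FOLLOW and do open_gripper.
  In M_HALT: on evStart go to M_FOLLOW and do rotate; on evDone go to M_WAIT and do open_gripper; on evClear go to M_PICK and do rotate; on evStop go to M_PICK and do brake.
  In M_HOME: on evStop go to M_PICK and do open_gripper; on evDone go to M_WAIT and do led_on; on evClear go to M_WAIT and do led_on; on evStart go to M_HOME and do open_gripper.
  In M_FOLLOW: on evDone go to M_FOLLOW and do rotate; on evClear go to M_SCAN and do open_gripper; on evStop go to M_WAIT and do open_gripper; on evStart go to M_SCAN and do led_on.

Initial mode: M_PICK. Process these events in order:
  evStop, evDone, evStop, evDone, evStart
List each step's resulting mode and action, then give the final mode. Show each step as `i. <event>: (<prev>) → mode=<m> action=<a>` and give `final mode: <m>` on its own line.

1. evStop: (M_PICK) → mode=M_WAIT action=rotate
2. evDone: (M_WAIT) → mode=M_WAIT action=brake
3. evStop: (M_WAIT) → mode=M_FOLLOW action=brake
4. evDone: (M_FOLLOW) → mode=M_FOLLOW action=rotate
5. evStart: (M_FOLLOW) → mode=M_SCAN action=led_on

final mode: M_SCAN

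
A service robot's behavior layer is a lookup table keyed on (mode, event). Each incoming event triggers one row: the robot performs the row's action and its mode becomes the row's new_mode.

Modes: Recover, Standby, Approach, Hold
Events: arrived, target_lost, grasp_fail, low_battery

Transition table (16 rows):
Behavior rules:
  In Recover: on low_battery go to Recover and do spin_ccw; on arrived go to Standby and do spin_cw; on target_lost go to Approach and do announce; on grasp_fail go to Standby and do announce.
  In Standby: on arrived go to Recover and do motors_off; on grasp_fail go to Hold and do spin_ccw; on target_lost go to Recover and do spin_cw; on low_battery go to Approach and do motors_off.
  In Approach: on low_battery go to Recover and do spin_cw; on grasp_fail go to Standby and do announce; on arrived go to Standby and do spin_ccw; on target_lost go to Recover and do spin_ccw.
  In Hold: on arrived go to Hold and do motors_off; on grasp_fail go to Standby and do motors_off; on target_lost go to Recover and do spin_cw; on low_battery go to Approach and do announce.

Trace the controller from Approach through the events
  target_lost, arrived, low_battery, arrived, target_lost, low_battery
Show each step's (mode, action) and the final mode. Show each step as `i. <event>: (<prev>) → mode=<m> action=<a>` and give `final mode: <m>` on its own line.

1. target_lost: (Approach) → mode=Recover action=spin_ccw
2. arrived: (Recover) → mode=Standby action=spin_cw
3. low_battery: (Standby) → mode=Approach action=motors_off
4. arrived: (Approach) → mode=Standby action=spin_ccw
5. target_lost: (Standby) → mode=Recover action=spin_cw
6. low_battery: (Recover) → mode=Recover action=spin_ccw

final mode: Recover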